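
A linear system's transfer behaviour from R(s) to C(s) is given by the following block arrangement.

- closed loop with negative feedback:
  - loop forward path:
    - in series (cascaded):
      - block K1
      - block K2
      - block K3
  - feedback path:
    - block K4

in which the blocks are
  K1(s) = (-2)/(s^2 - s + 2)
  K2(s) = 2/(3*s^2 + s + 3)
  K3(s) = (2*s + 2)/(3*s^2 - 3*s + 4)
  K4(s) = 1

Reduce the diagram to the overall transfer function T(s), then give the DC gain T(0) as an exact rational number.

First reduce the diagram to T(s).

[1] combine K1, K2, K3 in series -> (-8*s - 8)/(9*s^6 - 15*s^5 + 42*s^4 - 35*s^3 + 53*s^2 - 22*s + 24)
[2] close the feedback loop around (K1*K2*K3), K4 -> (-8*s - 8)/(9*s^6 - 15*s^5 + 42*s^4 - 35*s^3 + 53*s^2 - 30*s + 16)
That last expression is T(s); at s = 0 only the constant terms survive, so T(0) = -8/16 = -1/2.

Answer: -1/2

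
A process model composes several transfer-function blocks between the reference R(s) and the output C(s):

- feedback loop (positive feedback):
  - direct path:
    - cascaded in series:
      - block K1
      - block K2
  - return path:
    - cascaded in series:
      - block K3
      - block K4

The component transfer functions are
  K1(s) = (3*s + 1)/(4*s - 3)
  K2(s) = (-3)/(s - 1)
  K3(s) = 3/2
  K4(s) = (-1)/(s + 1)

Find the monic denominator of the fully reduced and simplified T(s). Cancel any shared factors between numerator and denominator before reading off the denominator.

[1] combine K1, K2 in series: (-9*s - 3)/(4*s^2 - 7*s + 3)
[2] cascade K3, K4: (-3)/(2*s + 2)
[3] feedback reduction of (K1*K2), (K3*K4): (-18*s^2 - 24*s - 6)/(8*s^3 - 6*s^2 - 35*s - 3)
That last expression is T(s), already simplified. Scaling its denominator by 1/8 (the reciprocal of the leading coefficient) yields the monic denominator.

Final answer: s^3 - 3*s^2/4 - 35*s/8 - 3/8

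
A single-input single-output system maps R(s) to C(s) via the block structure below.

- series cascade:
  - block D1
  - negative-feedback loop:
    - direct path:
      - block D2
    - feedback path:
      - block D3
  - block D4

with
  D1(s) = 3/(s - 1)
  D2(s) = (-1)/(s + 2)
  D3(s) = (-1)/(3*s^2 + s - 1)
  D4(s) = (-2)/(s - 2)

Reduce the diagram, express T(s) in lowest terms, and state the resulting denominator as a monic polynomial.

Reducing step by step:

1. feedback reduction of D2, D3, giving (-3*s^2 - s + 1)/(3*s^3 + 7*s^2 + s - 1)
2. combine D1, [D2/(1+D2*D3)], D4 in series, giving (18*s^2 + 6*s - 6)/(3*s^5 - 2*s^4 - 14*s^3 + 10*s^2 + 5*s - 2)
No further cancellation is possible in the step-2 result, so that is T(s). Its denominator becomes monic after dividing by the leading coefficient 3.

Answer: s^5 - 2*s^4/3 - 14*s^3/3 + 10*s^2/3 + 5*s/3 - 2/3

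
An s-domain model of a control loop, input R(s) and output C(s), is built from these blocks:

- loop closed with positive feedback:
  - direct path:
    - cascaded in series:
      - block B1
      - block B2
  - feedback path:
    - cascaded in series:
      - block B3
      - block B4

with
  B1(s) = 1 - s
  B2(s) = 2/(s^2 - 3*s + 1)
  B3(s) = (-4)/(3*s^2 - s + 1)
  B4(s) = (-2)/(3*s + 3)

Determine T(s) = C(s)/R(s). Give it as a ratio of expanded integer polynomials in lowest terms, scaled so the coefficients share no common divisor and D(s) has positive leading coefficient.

Step 1: multiply B1, B2 (series), giving (2 - 2*s)/(s^2 - 3*s + 1)
Step 2: multiply B3, B4 (series), giving 8/(9*s^3 + 6*s^2 + 3)
Step 3: feedback reduction of (B1*B2), (B3*B4): this yields T(s), and no further normalization is needed

Final answer: (-18*s^4 + 6*s^3 + 12*s^2 - 6*s + 6)/(9*s^5 - 21*s^4 - 9*s^3 + 9*s^2 + 7*s - 13)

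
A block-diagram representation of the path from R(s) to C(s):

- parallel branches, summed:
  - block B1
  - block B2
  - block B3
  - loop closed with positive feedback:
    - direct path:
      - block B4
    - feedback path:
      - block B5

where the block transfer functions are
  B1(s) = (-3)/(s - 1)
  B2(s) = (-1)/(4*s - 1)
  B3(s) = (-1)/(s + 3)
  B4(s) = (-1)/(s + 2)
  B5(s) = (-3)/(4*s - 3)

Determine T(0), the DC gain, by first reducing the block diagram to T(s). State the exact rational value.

Answer: 10/3

Working:
1. close the feedback loop around B4, B5 -> (3 - 4*s)/(4*s^2 + 5*s - 9)
2. parallel reduction of B1, B2, B3, [B4/(1-B4*B5)] -> (-84*s^3 - 305*s^2 - 181*s + 90)/(16*s^4 + 64*s^3 + 7*s^2 - 114*s + 27)
Step 2 gives the overall T(s). Then T(0) = 90/27 = 10/3.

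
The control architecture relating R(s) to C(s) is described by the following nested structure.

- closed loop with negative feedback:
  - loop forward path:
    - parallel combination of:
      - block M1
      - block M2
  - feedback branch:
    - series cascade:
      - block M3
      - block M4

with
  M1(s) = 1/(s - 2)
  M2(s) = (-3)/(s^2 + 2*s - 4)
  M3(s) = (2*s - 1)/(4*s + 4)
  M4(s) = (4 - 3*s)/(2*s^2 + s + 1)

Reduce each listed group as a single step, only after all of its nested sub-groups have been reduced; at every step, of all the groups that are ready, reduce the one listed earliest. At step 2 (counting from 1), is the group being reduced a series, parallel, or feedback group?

Step 1 - combine M1, M2 in parallel
Step 2 - combine M3, M4 in series
Step 3 - reduce the feedback loop with forward (M1+M2) and return (M3*M4)
Step 2 collapses a series group.

Answer: series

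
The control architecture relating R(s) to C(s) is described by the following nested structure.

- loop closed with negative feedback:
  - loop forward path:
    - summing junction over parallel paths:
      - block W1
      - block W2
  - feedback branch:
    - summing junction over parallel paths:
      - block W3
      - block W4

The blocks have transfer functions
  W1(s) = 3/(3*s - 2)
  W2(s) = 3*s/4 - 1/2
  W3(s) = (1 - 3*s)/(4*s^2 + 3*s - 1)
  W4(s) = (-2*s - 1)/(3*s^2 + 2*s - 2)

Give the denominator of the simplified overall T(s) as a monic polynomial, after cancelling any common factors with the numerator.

(1) add W1, W2 (parallel); result (9*s^2 - 12*s + 16)/(12*s - 8)
(2) add W3, W4 (parallel); result (-17*s^3 - 13*s^2 + 7*s - 1)/(12*s^4 + 17*s^3 - 5*s^2 - 8*s + 2)
(3) feedback reduction of (W1+W2), (W3+W4); result (-108*s^6 - 9*s^5 + 57*s^4 - 260*s^3 - 34*s^2 + 152*s - 32)/(9*s^5 - 195*s^4 + 249*s^3 + 357*s^2 - 212*s + 32)
T(s) is the step-3 result (common factors already cancelled). Leading coefficient of the denominator: 9. Divide through by 9 for the monic polynomial.

Answer: s^5 - 65*s^4/3 + 83*s^3/3 + 119*s^2/3 - 212*s/9 + 32/9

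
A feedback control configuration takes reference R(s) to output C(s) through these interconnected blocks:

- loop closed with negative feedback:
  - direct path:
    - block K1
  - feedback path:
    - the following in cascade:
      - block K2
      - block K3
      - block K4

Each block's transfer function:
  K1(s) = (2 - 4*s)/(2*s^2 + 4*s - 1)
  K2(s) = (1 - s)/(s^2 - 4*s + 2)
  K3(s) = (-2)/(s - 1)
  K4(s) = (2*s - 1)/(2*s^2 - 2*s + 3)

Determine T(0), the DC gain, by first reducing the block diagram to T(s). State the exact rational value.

Step 1: combine K2, K3, K4 in series -> (4*s - 2)/(2*s^4 - 10*s^3 + 15*s^2 - 16*s + 6)
Step 2: apply the feedback formula to K1, (K2*K3*K4) -> (-8*s^5 + 44*s^4 - 80*s^3 + 94*s^2 - 56*s + 12)/(4*s^6 - 12*s^5 - 12*s^4 + 38*s^3 - 83*s^2 + 56*s - 10)
The step-2 result is T(s). Setting s = 0: T(0) = 12/(-10) = -6/5.

Hence the answer: -6/5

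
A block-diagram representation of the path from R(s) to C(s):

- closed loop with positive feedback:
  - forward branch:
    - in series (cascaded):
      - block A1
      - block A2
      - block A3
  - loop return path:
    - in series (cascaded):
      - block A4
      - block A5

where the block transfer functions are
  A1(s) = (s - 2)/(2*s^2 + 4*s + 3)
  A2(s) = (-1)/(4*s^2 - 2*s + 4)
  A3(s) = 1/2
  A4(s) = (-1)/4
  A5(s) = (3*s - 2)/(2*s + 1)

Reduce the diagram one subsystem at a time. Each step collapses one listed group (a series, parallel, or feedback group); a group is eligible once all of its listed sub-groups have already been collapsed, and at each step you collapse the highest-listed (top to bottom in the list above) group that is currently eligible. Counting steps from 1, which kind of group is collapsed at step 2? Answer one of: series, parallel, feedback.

The answer is series.

Reasoning:
1. cascade A1, A2, A3
2. series reduction of A4, A5
3. apply the feedback formula to (A1*A2*A3), (A4*A5)
At step 2 the group reduced is series.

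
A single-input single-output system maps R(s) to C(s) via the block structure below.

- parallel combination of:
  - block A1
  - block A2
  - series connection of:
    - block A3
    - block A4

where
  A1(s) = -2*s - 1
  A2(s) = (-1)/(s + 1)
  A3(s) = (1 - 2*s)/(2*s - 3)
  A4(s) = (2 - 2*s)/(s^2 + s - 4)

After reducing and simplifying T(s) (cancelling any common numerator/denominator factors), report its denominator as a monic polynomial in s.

Step 1 - multiply A3, A4 (series), giving (4*s^2 - 6*s + 2)/(2*s^3 - s^2 - 11*s + 12)
Step 2 - parallel reduction of A1, A2, (A3*A4), giving (-4*s^5 - 4*s^4 + 25*s^3 + 9*s^2 - 18*s - 22)/(2*s^4 + s^3 - 12*s^2 + s + 12)
T(s) is the step-2 result (common factors already cancelled). Leading coefficient of the denominator: 2. Divide through by 2 for the monic polynomial.

Therefore the answer is s^4 + s^3/2 - 6*s^2 + s/2 + 6.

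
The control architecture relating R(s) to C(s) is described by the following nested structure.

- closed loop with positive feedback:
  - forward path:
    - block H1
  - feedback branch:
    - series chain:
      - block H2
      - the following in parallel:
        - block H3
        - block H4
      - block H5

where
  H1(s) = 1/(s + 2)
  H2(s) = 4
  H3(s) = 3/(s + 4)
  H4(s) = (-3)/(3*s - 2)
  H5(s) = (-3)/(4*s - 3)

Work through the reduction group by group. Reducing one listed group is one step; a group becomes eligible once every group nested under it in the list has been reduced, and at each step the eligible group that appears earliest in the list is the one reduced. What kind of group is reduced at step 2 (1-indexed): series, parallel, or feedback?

Answer: series

Working:
(1) reduce the parallel group H3, H4
(2) series reduction of H2, (H3+H4), H5
(3) apply the feedback formula to H1, (H2*(H3+H4)*H5)
Step 2: series.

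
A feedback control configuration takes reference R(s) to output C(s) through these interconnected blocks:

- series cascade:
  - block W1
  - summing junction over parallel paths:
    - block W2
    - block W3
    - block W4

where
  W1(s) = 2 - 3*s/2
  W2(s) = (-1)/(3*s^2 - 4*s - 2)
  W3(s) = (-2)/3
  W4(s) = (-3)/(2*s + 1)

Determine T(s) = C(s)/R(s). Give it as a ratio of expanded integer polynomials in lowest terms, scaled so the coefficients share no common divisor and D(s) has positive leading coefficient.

First reduce the diagram to T(s).

Step 1: sum the parallel branches W2, W3, W4; result (-12*s^3 - 17*s^2 + 46*s + 19)/(18*s^3 - 15*s^2 - 24*s - 6)
Step 2: multiply W1, (W2+W3+W4) (series), giving the overall T(s)

Answer: (36*s^4 + 3*s^3 - 206*s^2 + 127*s + 76)/(36*s^3 - 30*s^2 - 48*s - 12)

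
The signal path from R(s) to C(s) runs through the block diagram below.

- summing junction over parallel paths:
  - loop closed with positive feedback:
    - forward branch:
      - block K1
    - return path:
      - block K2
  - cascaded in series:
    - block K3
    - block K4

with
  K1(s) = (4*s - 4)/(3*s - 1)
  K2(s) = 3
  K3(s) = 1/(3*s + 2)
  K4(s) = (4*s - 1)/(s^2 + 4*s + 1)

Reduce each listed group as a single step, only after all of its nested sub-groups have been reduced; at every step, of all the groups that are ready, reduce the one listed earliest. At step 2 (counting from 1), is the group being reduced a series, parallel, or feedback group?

Step 1: apply the feedback formula to K1, K2
Step 2: combine K3, K4 in series
Step 3: parallel reduction of [K1/(1-K1*K2)], (K3*K4)
The group at step 2 is a series group.

Final answer: series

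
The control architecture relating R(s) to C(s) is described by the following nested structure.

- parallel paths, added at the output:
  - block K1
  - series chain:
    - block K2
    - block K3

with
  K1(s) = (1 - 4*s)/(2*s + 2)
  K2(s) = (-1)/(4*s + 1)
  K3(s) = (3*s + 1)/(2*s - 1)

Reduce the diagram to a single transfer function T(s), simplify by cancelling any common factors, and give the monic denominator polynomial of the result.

1. series reduction of K2, K3, giving (-3*s - 1)/(8*s^2 - 2*s - 1)
2. combine K1, (K2*K3) in parallel, giving (-32*s^3 + 10*s^2 - 6*s - 3)/(16*s^3 + 12*s^2 - 6*s - 2)
No further cancellation is possible in the step-2 result, so that is T(s). Its denominator becomes monic after dividing by the leading coefficient 16.

Therefore the answer is s^3 + 3*s^2/4 - 3*s/8 - 1/8.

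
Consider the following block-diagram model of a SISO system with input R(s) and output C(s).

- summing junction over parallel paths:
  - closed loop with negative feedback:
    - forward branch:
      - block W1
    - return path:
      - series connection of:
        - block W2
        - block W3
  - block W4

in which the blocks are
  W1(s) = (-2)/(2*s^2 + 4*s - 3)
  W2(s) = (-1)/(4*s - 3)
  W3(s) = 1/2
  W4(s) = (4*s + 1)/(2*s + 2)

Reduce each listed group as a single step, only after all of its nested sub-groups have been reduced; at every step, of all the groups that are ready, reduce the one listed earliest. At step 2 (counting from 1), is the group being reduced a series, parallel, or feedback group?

1. cascade W2, W3
2. reduce the feedback loop with forward W1 and return (W2*W3)
3. reduce the parallel group [W1/(1+W1*(W2*W3))], W4
Step 2: feedback.

Therefore the answer is feedback.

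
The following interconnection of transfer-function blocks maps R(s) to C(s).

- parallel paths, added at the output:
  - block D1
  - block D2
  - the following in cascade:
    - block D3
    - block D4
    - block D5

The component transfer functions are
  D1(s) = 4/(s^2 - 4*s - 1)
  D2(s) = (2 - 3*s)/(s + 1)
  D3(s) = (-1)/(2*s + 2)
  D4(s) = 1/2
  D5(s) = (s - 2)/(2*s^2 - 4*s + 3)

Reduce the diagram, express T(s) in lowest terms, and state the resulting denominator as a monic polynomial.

[1] combine D3, D4, D5 in series, giving (2 - s)/(8*s^3 - 8*s^2 - 4*s + 12)
[2] add D1, D2, (D3*D4*D5) (parallel), giving (-24*s^5 + 160*s^4 - 269*s^3 + 206*s^2 - 51*s + 22)/(8*s^5 - 40*s^4 + 20*s^3 + 36*s^2 - 44*s - 12)
The result of step 2 is T(s) in lowest terms. Its denominator has leading coefficient 8; dividing the denominator through by 8 makes it monic.

Hence the answer: s^5 - 5*s^4 + 5*s^3/2 + 9*s^2/2 - 11*s/2 - 3/2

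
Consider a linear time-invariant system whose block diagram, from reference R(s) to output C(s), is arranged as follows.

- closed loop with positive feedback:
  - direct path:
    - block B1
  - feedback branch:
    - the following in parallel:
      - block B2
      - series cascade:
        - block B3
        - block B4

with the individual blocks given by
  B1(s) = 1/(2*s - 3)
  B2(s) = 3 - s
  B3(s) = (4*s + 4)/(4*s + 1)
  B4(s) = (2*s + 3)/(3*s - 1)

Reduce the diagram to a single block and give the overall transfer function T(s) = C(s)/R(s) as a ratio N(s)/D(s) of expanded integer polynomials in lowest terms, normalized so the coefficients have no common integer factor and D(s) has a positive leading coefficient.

First reduce the diagram to T(s).

(1) multiply B3, B4 (series) = (8*s^2 + 20*s + 12)/(12*s^2 - s - 1)
(2) add B2, (B3*B4) (parallel) = (-12*s^3 + 45*s^2 + 18*s + 9)/(12*s^2 - s - 1)
(3) apply the feedback formula to B1, (B2+(B3*B4)); the result is T(s) itself (integer coefficients, no common factor, positive leading denominator coefficient)

Answer: (12*s^2 - s - 1)/(36*s^3 - 83*s^2 - 17*s - 6)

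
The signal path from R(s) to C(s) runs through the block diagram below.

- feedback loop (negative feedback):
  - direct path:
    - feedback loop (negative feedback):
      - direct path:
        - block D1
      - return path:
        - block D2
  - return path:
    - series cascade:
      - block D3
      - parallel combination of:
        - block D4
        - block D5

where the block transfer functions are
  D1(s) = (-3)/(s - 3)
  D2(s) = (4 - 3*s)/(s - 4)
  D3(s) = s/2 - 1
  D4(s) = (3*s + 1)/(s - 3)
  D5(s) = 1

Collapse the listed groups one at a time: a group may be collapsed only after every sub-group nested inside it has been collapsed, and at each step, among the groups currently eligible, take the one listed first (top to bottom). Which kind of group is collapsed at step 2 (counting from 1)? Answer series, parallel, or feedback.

Reducing step by step:

[1] reduce the feedback loop with forward D1 and return D2
[2] combine D4, D5 in parallel
[3] reduce the series chain D3, (D4+D5)
[4] apply the feedback formula to [D1/(1+D1*D2)], (D3*(D4+D5))
The group at step 2 is a parallel group.

Answer: parallel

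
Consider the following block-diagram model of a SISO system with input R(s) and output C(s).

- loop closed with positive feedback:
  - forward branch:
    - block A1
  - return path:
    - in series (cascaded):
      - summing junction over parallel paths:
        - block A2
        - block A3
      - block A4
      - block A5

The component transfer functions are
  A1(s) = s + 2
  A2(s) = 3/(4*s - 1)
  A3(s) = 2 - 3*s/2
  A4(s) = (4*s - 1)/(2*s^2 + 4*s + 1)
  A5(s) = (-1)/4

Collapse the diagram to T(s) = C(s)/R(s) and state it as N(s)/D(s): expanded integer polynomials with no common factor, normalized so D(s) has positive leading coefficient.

Step 1. reduce the parallel group A2, A3; result (-12*s^2 + 19*s + 2)/(8*s - 2)
Step 2. multiply (A2+A3), A4, A5 (series); result (12*s^2 - 19*s - 2)/(16*s^2 + 32*s + 8)
Step 3. close the feedback loop around A1, ((A2+A3)*A4*A5), giving the overall T(s)

Answer: (-16*s^3 - 64*s^2 - 72*s - 16)/(12*s^3 - 11*s^2 - 72*s - 12)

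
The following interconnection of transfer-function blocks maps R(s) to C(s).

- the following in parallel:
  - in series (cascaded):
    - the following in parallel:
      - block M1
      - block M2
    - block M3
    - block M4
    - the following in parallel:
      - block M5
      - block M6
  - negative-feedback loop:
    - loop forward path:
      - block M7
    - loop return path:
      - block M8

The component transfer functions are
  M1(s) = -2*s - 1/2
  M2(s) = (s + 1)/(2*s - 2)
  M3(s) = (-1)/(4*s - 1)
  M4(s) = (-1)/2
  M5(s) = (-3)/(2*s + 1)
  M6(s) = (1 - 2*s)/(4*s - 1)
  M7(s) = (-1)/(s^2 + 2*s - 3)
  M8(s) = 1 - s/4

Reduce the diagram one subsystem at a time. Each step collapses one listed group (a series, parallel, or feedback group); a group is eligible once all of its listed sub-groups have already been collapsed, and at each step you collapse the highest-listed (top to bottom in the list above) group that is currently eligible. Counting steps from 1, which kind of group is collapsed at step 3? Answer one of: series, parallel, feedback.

[1] reduce the parallel group M1, M2
[2] reduce the parallel group M5, M6
[3] series reduction of (M1+M2), M3, M4, (M5+M6)
[4] apply the feedback formula to M7, M8
[5] parallel reduction of ((M1+M2)*M3*M4*(M5+M6)), [M7/(1+M7*M8)]
So the answer for step 3 is series.

Final answer: series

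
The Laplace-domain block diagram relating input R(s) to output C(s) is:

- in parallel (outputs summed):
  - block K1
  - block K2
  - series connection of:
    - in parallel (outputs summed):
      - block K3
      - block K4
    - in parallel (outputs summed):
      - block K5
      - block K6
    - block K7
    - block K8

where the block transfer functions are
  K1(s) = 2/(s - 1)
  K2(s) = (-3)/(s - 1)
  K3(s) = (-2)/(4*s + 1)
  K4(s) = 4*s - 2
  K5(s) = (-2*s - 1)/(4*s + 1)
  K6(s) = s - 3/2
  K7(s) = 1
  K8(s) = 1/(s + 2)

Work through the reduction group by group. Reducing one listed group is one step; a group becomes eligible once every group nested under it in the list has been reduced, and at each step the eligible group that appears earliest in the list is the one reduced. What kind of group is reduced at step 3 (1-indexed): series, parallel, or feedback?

Step 1 - reduce the parallel group K3, K4
Step 2 - add K5, K6 (parallel)
Step 3 - cascade (K3+K4), (K5+K6), K7, K8
Step 4 - combine K1, K2, ((K3+K4)*(K5+K6)*K7*K8) in parallel
The group at step 3 is a series group.

Final answer: series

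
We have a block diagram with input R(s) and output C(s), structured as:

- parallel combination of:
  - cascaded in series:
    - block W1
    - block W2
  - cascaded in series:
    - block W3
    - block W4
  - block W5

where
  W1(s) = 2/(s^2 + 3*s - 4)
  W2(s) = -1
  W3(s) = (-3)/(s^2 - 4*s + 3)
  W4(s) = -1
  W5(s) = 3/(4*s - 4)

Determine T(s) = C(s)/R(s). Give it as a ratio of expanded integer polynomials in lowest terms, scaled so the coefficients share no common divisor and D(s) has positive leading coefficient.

First reduce the diagram to T(s).

(1) reduce the series chain W1, W2; result (-2)/(s^2 + 3*s - 4)
(2) series reduction of W3, W4; result 3/(s^2 - 4*s + 3)
(3) parallel reduction of (W1*W2), (W3*W4), W5: this yields T(s), and no further normalization is needed

Answer: (3*s^2 + 7*s + 36)/(4*s^3 - 52*s + 48)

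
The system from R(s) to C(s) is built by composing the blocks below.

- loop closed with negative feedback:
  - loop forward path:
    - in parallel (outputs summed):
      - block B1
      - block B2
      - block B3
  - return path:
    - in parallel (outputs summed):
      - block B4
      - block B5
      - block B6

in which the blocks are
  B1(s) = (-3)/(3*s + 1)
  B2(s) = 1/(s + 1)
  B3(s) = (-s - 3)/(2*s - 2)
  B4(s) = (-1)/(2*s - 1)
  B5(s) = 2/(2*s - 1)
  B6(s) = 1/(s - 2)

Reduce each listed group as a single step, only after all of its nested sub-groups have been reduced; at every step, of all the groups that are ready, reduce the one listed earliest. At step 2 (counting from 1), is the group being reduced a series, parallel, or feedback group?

Step 1. reduce the parallel group B1, B2, B3
Step 2. combine B4, B5, B6 in parallel
Step 3. close the feedback loop around (B1+B2+B3), (B4+B5+B6)
The group at step 2 is a parallel group.

Final answer: parallel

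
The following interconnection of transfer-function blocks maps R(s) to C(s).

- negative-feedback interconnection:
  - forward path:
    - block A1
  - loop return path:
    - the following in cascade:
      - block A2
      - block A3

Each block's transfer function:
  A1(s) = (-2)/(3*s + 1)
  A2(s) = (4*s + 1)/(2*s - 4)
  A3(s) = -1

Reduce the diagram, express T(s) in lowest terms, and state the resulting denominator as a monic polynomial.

(1) series reduction of A2, A3, giving (-4*s - 1)/(2*s - 4)
(2) feedback reduction of A1, (A2*A3), giving (4 - 2*s)/(3*s^2 - s - 1)
No further cancellation is possible in the step-2 result, so that is T(s). Its denominator becomes monic after dividing by the leading coefficient 3.

Final answer: s^2 - s/3 - 1/3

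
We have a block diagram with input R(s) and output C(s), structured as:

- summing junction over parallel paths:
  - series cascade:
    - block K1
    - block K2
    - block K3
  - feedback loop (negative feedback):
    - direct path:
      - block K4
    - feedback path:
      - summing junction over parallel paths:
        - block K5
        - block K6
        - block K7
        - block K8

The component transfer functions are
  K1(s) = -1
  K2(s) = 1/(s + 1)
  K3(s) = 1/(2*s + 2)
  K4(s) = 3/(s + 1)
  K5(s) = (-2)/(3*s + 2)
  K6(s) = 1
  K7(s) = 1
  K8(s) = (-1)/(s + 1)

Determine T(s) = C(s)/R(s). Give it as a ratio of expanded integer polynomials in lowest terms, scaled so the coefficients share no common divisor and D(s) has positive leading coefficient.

1. series reduction of K1, K2, K3 = (-1)/(2*s^2 + 4*s + 2)
2. sum the parallel branches K5, K6, K7, K8 = (6*s^2 + 5*s)/(3*s^2 + 5*s + 2)
3. apply the feedback formula to K4, (K5+K6+K7+K8) = (9*s^2 + 15*s + 6)/(3*s^3 + 26*s^2 + 22*s + 2)
4. combine (K1*K2*K3), [K4/(1+K4*(K5+K6+K7+K8))] in parallel, which is the overall transfer function T(s) = C(s)/R(s) in lowest terms

Hence the answer: (18*s^4 + 63*s^3 + 64*s^2 + 32*s + 10)/(6*s^5 + 64*s^4 + 154*s^3 + 144*s^2 + 52*s + 4)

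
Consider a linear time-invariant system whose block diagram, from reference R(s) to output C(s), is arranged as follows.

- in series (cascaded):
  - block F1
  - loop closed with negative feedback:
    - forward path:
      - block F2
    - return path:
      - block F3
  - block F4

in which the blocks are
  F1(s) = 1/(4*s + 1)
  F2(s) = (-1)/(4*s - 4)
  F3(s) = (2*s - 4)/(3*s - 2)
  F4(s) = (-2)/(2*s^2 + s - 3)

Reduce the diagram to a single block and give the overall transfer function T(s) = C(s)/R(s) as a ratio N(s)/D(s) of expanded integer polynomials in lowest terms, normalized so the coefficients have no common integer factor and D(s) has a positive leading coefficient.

The answer is (3*s - 2)/(48*s^5 - 52*s^4 - 84*s^3 + 139*s^2 - 33*s - 18).

Reasoning:
(1) reduce the feedback loop with forward F2 and return F3: (2 - 3*s)/(12*s^2 - 22*s + 12)
(2) series reduction of F1, [F2/(1+F2*F3)], F4, giving the overall T(s)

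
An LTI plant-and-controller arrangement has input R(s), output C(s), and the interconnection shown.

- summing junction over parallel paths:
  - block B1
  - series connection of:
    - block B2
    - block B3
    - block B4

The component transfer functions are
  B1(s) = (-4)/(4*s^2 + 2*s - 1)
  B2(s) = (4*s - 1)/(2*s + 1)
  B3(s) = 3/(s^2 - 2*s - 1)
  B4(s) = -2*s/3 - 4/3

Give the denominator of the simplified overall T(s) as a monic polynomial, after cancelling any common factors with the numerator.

Reducing step by step:

(1) reduce the series chain B2, B3, B4 = (-8*s^2 - 14*s + 4)/(2*s^3 - 3*s^2 - 4*s - 1)
(2) combine B1, (B2*B3*B4) in parallel = (-32*s^4 - 80*s^3 + 8*s^2 + 38*s)/(8*s^5 - 8*s^4 - 24*s^3 - 9*s^2 + 2*s + 1)
The result of step 2 is T(s) in lowest terms. Its denominator has leading coefficient 8; dividing the denominator through by 8 makes it monic.

Answer: s^5 - s^4 - 3*s^3 - 9*s^2/8 + s/4 + 1/8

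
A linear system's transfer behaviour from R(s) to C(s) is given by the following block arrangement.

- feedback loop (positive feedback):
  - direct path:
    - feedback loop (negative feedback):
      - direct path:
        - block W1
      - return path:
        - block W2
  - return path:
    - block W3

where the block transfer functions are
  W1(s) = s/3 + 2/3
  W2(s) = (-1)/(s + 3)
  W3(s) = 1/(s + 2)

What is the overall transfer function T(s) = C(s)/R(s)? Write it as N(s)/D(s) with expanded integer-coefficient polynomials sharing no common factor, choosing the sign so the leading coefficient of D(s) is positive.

1. apply the feedback formula to W1, W2, giving (s^2 + 5*s + 6)/(2*s + 7)
2. apply the feedback formula to [W1/(1+W1*W2)], W3: this yields T(s), and no further normalization is needed

Final answer: (s^2 + 5*s + 6)/(s + 4)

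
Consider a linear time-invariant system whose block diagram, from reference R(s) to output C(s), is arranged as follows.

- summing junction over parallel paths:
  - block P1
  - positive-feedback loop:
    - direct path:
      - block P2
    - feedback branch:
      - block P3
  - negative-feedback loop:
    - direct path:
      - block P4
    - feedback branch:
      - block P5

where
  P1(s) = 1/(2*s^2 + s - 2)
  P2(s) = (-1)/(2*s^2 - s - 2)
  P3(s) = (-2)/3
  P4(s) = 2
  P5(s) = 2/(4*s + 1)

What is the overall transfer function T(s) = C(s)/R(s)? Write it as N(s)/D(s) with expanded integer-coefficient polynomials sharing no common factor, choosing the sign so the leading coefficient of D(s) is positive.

Answer: (96*s^5 + 24*s^4 - 248*s^3 - 102*s^2 + 86*s + 22)/(48*s^5 + 60*s^4 - 124*s^3 - 163*s^2 + 54*s + 80)

Working:
Step 1: reduce the feedback loop with forward P2 and return P3 gives (-3)/(6*s^2 - 3*s - 8)
Step 2: feedback reduction of P4, P5 gives (8*s + 2)/(4*s + 5)
Step 3: sum the parallel branches P1, [P2/(1-P2*P3)], [P4/(1+P4*P5)], giving the overall T(s)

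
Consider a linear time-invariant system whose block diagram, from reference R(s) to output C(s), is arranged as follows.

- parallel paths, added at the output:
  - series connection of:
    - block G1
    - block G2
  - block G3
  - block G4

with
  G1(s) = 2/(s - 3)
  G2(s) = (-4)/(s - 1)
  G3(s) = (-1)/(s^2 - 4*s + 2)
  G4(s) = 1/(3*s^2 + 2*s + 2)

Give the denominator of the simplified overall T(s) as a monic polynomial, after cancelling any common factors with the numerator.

Answer: s^6 - 22*s^5/3 + 49*s^4/3 - 34*s^3/3 + 20*s^2/3 - 28*s/3 + 4

Working:
[1] cascade G1, G2, giving (-8)/(s^2 - 4*s + 3)
[2] combine (G1*G2), G3, G4 in parallel, giving (-26*s^4 + 82*s^3 + 18*s^2 + 14*s - 32)/(3*s^6 - 22*s^5 + 49*s^4 - 34*s^3 + 20*s^2 - 28*s + 12)
T(s) is the step-2 result (common factors already cancelled). Leading coefficient of the denominator: 3. Divide through by 3 for the monic polynomial.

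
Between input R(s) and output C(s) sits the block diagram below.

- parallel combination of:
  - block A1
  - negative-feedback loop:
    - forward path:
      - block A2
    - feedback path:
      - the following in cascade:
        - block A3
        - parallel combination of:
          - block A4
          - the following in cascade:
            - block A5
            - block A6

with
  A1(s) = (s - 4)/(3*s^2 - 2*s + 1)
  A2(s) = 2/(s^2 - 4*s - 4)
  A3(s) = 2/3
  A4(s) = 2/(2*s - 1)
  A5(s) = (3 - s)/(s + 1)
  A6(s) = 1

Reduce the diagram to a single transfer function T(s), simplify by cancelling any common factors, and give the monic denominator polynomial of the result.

(1) reduce the series chain A5, A6: (3 - s)/(s + 1)
(2) parallel reduction of A4, (A5*A6): (-2*s^2 + 9*s - 1)/(2*s^2 + s - 1)
(3) combine A3, (A4+(A5*A6)) in series: (-4*s^2 + 18*s - 2)/(6*s^2 + 3*s - 3)
(4) collapse the loop (A2 forward, (A3*(A4+(A5*A6))) return): (12*s^2 + 6*s - 6)/(6*s^4 - 21*s^3 - 47*s^2 + 36*s + 8)
(5) add A1, [A2/(1+A2*(A3*(A4+(A5*A6))))] (parallel): (6*s^5 - 9*s^4 + 31*s^3 + 206*s^2 - 118*s - 38)/(18*s^6 - 75*s^5 - 93*s^4 + 181*s^3 - 95*s^2 + 20*s + 8)
Step 5 gives the fully reduced T(s), with no common factor left to cancel. The denominator's leading coefficient is 18, so divide each of its coefficients by 18 to get the monic form.

Final answer: s^6 - 25*s^5/6 - 31*s^4/6 + 181*s^3/18 - 95*s^2/18 + 10*s/9 + 4/9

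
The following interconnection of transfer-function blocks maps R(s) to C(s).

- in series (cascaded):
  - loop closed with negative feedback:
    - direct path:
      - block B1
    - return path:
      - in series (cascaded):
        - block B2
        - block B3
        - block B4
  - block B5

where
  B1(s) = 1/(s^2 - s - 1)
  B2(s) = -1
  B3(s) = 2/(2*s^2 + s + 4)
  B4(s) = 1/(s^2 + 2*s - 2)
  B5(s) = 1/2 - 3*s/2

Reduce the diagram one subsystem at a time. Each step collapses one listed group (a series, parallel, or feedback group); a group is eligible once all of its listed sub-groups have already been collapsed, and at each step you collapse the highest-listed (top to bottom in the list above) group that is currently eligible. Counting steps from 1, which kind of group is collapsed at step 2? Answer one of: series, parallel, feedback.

[1] reduce the series chain B2, B3, B4
[2] close the feedback loop around B1, (B2*B3*B4)
[3] series reduction of [B1/(1+B1*(B2*B3*B4))], B5
At step 2 the group reduced is feedback.

Answer: feedback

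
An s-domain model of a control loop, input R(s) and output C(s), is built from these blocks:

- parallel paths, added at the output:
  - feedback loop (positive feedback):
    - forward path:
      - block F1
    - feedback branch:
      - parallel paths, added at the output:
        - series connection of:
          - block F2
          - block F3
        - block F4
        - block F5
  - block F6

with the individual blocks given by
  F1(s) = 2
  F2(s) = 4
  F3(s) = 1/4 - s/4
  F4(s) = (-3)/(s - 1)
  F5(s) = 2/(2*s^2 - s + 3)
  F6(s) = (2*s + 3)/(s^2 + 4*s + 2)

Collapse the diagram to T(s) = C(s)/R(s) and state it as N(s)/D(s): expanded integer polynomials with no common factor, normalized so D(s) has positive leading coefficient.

Answer: (12*s^5 + 6*s^4 + 14*s^3 + 43*s^2 - 18*s + 63)/(4*s^6 + 8*s^5 - s^4 + 56*s^3 - 9*s^2 + 60*s + 50)

Working:
[1] multiply F2, F3 (series) -> 1 - s
[2] parallel reduction of (F2*F3), F4, F5 -> (-2*s^4 + 5*s^3 - 13*s^2 + 12*s - 14)/(2*s^3 - 3*s^2 + 4*s - 3)
[3] close the feedback loop around F1, ((F2*F3)+F4+F5) -> (4*s^3 - 6*s^2 + 8*s - 6)/(4*s^4 - 8*s^3 + 23*s^2 - 20*s + 25)
[4] combine [F1/(1-F1*((F2*F3)+F4+F5))], F6 in parallel - this is the overall T(s), already in the required normalized form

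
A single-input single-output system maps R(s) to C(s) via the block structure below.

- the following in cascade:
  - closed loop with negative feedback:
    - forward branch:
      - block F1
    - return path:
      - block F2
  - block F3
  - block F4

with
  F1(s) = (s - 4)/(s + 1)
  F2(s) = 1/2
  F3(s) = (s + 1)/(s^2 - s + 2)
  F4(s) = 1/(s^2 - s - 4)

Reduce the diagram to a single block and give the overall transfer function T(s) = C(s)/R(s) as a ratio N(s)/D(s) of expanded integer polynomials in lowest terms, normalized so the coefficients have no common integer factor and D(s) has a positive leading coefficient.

First reduce the diagram to T(s).

(1) collapse the loop (F1 forward, F2 return) = (2*s - 8)/(3*s - 2)
(2) combine [F1/(1+F1*F2)], F3, F4 in series: this yields T(s), and no further normalization is needed

Answer: (2*s^2 - 6*s - 8)/(3*s^5 - 8*s^4 + s^3 + 8*s^2 - 28*s + 16)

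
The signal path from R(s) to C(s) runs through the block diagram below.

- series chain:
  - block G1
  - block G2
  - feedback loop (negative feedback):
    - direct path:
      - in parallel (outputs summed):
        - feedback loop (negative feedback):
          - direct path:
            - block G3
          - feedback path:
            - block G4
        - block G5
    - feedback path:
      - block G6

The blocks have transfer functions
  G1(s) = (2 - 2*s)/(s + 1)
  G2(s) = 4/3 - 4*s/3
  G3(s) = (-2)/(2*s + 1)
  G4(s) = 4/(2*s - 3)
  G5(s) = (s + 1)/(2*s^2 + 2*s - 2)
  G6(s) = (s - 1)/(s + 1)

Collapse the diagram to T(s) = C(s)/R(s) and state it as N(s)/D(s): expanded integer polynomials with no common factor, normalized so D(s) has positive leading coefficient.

Answer: (-32*s^5 + 96*s^4 - 56*s^3 - 232*s^2 + 408*s - 184)/(24*s^5 + 12*s^4 - 90*s^3 - 153*s^2 - 60*s + 135)

Working:
1. feedback reduction of G3, G4 -> (6 - 4*s)/(4*s^2 - 4*s - 11)
2. add [G3/(1+G3*G4)], G5 (parallel) -> (-4*s^3 + 4*s^2 + 5*s - 23)/(8*s^4 - 38*s^2 - 14*s + 22)
3. close the feedback loop around ([G3/(1+G3*G4)]+G5), G6 -> (-4*s^4 + 9*s^2 - 18*s - 23)/(8*s^5 + 4*s^4 - 30*s^3 - 51*s^2 - 20*s + 45)
4. multiply G1, G2, [([G3/(1+G3*G4)]+G5)/(1+([G3/(1+G3*G4)]+G5)*G6)] (series), giving the overall T(s)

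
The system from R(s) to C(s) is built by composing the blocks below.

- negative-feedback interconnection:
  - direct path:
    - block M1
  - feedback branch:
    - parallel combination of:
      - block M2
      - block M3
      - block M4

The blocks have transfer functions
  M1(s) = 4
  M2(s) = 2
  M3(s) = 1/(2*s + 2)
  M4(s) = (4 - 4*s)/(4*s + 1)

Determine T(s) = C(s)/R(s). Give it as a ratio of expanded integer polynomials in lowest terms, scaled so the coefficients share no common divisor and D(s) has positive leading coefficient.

The answer is (16*s^2 + 20*s + 4)/(20*s^2 + 53*s + 27).

Reasoning:
(1) parallel reduction of M2, M3, M4 -> (8*s^2 + 24*s + 13)/(8*s^2 + 10*s + 2)
(2) reduce the feedback loop with forward M1 and return (M2+M3+M4), which is the overall transfer function T(s) = C(s)/R(s) in lowest terms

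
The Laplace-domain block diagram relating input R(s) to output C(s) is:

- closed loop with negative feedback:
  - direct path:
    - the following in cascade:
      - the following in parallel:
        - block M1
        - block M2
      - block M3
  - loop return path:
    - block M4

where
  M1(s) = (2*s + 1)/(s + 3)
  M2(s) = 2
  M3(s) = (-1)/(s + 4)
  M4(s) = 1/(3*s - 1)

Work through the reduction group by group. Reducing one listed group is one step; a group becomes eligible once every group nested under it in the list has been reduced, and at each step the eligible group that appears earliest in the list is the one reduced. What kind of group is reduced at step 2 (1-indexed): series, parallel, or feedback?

Step 1: reduce the parallel group M1, M2
Step 2: series reduction of (M1+M2), M3
Step 3: collapse the loop (((M1+M2)*M3) forward, M4 return)
The group at step 2 is a series group.

Answer: series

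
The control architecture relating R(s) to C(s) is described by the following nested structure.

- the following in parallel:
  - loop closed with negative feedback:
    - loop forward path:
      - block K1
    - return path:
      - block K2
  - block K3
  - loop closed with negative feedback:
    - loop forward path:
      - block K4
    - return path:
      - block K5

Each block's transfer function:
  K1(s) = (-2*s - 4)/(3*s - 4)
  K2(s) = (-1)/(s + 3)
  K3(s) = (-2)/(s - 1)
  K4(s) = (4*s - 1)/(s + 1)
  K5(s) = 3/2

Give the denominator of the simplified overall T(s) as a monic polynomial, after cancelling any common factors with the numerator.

First reduce the diagram to T(s).

Step 1 - close the feedback loop around K1, K2 gives (-2*s^2 - 10*s - 12)/(3*s^2 + 7*s - 8)
Step 2 - collapse the loop (K4 forward, K5 return) gives (8*s - 2)/(14*s - 1)
Step 3 - add [K1/(1+K1*K2)], K3, [K4/(1+K4*K5)] (parallel) gives (-4*s^4 - 168*s^3 - 338*s^2 + 502*s - 44)/(42*s^4 + 53*s^3 - 214*s^2 + 127*s - 8)
Step 3 gives the fully reduced T(s), with no common factor left to cancel. The denominator's leading coefficient is 42, so divide each of its coefficients by 42 to get the monic form.

Answer: s^4 + 53*s^3/42 - 107*s^2/21 + 127*s/42 - 4/21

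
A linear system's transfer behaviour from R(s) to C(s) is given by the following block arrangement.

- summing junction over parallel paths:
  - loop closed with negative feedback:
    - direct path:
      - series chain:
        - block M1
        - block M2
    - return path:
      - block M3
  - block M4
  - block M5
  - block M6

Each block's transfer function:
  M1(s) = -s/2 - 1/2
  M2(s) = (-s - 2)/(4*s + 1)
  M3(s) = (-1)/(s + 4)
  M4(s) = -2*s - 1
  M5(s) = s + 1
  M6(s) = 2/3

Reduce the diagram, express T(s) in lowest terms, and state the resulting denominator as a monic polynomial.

Step 1 - multiply M1, M2 (series): (s^2 + 3*s + 2)/(8*s + 2)
Step 2 - reduce the feedback loop with forward (M1*M2) and return M3: (s^3 + 7*s^2 + 14*s + 8)/(7*s^2 + 31*s + 6)
Step 3 - add [(M1*M2)/(1+(M1*M2)*M3)], M4, M5, M6 (parallel): (-18*s^3 - 58*s^2 + 86*s + 36)/(21*s^2 + 93*s + 18)
The result of step 3 is T(s) in lowest terms. Its denominator has leading coefficient 21; dividing the denominator through by 21 makes it monic.

Hence the answer: s^2 + 31*s/7 + 6/7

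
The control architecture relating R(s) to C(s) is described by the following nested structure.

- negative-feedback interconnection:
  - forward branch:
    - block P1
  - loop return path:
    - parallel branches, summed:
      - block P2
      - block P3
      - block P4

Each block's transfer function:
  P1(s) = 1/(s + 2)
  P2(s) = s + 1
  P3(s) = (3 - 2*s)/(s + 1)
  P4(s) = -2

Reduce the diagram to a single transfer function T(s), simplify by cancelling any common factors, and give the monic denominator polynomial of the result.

Step 1. add P2, P3, P4 (parallel): (s^2 - 2*s + 2)/(s + 1)
Step 2. feedback reduction of P1, (P2+P3+P4): (s + 1)/(2*s^2 + s + 4)
That last expression is T(s), already simplified. Scaling its denominator by 1/2 (the reciprocal of the leading coefficient) yields the monic denominator.

Therefore the answer is s^2 + s/2 + 2.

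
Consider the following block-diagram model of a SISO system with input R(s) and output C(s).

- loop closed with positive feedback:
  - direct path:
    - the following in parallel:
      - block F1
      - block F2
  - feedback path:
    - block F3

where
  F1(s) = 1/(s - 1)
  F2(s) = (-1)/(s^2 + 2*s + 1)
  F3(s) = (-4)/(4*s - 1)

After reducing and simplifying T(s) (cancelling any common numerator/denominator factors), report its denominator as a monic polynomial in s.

Step 1 - combine F1, F2 in parallel = (s^2 + s + 2)/(s^3 + s^2 - s - 1)
Step 2 - collapse the loop ((F1+F2) forward, F3 return) = (4*s^3 + 3*s^2 + 7*s - 2)/(4*s^4 + 3*s^3 - s^2 + s + 9)
T(s) is the step-2 result (common factors already cancelled). Leading coefficient of the denominator: 4. Divide through by 4 for the monic polynomial.

Answer: s^4 + 3*s^3/4 - s^2/4 + s/4 + 9/4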